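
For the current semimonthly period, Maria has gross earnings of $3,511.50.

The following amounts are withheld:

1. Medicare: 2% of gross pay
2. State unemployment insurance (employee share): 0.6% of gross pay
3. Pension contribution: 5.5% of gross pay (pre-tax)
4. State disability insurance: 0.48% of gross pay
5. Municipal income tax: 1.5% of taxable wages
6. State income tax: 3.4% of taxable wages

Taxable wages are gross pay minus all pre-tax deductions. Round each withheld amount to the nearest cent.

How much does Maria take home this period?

Pension contribution: $3,511.50 × 0.055 = $193.13
Taxable wages = $3,511.50 − $193.13 = $3,318.37
Municipal income tax: $3,318.37 × 0.015 = $49.78
State income tax: $3,318.37 × 0.034 = $112.82
State disability insurance: $3,511.50 × 0.0048 = $16.86
Medicare: $3,511.50 × 0.02 = $70.23
State unemployment insurance (employee share): $3,511.50 × 0.006 = $21.07
Total deductions = $193.13 + $49.78 + $112.82 + $16.86 + $70.23 + $21.07 = $463.89
Net pay = $3,511.50 − $463.89 = $3,047.61

$3,047.61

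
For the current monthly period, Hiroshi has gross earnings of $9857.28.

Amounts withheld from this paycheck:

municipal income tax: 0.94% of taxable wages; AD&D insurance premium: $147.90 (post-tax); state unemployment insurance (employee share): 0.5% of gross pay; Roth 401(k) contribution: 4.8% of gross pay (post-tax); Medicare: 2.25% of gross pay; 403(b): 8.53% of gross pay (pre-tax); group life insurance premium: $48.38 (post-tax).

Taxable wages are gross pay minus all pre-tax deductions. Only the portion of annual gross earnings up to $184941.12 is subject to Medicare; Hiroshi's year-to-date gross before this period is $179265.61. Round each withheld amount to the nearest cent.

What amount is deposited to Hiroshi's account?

$8085.28

403(b): $9857.28 × 0.0853 = $840.83
Taxable wages = $9857.28 − $840.83 = $9016.45
Municipal income tax: $9016.45 × 0.0094 = $84.75
Medicare: only $184941.12 − $179265.61 = $5675.51 of this check is subject → $5675.51 × 0.0225 = $127.70
State unemployment insurance (employee share): $9857.28 × 0.005 = $49.29
AD&D insurance premium: $147.90
Roth 401(k) contribution: $9857.28 × 0.048 = $473.15
Group life insurance premium: $48.38
Total deductions = $840.83 + $84.75 + $127.70 + $49.29 + $147.90 + $473.15 + $48.38 = $1772.00
Net pay = $9857.28 − $1772.00 = $8085.28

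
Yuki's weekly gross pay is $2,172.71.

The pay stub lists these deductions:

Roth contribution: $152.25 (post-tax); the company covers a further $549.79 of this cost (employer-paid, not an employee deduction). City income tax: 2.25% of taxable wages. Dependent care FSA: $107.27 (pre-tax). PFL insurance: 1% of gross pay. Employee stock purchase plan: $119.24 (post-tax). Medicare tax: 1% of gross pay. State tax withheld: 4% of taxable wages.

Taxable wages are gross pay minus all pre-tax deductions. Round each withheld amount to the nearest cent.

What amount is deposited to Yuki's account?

$1,621.40

Dependent care FSA: $107.27
Taxable wages = $2,172.71 − $107.27 = $2,065.44
State tax withheld: $2,065.44 × 0.04 = $82.62
City income tax: $2,065.44 × 0.0225 = $46.47
PFL insurance: $2,172.71 × 0.01 = $21.73
Medicare tax: $2,172.71 × 0.01 = $21.73
Employee stock purchase plan: $119.24
Roth contribution: $152.25
(Employer's $549.79 toward Roth contribution is not withheld from the employee.)
Total deductions = $107.27 + $82.62 + $46.47 + $21.73 + $21.73 + $119.24 + $152.25 = $551.31
Net pay = $2,172.71 − $551.31 = $1,621.40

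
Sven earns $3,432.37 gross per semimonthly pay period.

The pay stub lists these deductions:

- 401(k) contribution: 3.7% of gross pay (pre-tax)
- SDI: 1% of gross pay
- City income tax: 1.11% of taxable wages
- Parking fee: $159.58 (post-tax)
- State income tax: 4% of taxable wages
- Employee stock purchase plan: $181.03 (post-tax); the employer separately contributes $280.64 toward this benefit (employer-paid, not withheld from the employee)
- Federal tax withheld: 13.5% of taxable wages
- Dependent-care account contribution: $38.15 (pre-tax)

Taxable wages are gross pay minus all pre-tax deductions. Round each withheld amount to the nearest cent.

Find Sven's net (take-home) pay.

401(k) contribution: $3,432.37 × 0.037 = $127.00
Dependent-care account contribution: $38.15
Pre-tax total = $127.00 + $38.15 = $165.15
Taxable wages = $3,432.37 − $165.15 = $3,267.22
City income tax: $3,267.22 × 0.0111 = $36.27
State income tax: $3,267.22 × 0.04 = $130.69
Federal tax withheld: $3,267.22 × 0.135 = $441.07
SDI: $3,432.37 × 0.01 = $34.32
Parking fee: $159.58
Employee stock purchase plan: $181.03
(Employer's $280.64 toward employee stock purchase plan is not withheld from the employee.)
Total deductions = $127.00 + $38.15 + $36.27 + $130.69 + $441.07 + $34.32 + $159.58 + $181.03 = $1,148.11
Net pay = $3,432.37 − $1,148.11 = $2,284.26

$2,284.26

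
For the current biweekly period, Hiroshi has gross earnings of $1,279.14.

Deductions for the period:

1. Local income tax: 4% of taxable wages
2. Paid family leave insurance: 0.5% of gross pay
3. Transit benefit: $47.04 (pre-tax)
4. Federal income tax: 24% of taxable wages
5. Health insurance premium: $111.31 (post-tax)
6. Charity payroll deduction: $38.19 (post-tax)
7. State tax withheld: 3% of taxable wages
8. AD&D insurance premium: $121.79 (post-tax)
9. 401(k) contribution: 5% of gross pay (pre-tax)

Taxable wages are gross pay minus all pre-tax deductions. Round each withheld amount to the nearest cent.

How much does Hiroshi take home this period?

$528.33

401(k) contribution: $1,279.14 × 0.05 = $63.96
Transit benefit: $47.04
Pre-tax total = $63.96 + $47.04 = $111.00
Taxable wages = $1,279.14 − $111.00 = $1,168.14
Local income tax: $1,168.14 × 0.04 = $46.73
Federal income tax: $1,168.14 × 0.24 = $280.35
State tax withheld: $1,168.14 × 0.03 = $35.04
Paid family leave insurance: $1,279.14 × 0.005 = $6.40
AD&D insurance premium: $121.79
Charity payroll deduction: $38.19
Health insurance premium: $111.31
Total deductions = $63.96 + $47.04 + $46.73 + $280.35 + $35.04 + $6.40 + $121.79 + $38.19 + $111.31 = $750.81
Net pay = $1,279.14 − $750.81 = $528.33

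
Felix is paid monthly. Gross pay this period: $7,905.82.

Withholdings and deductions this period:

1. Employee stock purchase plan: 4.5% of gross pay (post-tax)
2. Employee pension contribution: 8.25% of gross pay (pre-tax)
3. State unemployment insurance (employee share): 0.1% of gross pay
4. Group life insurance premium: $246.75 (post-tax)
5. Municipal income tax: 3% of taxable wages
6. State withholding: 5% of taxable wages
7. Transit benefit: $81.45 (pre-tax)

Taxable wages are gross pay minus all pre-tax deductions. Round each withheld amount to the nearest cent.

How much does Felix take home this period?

$5,987.95

Transit benefit: $81.45
Employee pension contribution: $7,905.82 × 0.0825 = $652.23
Pre-tax total = $81.45 + $652.23 = $733.68
Taxable wages = $7,905.82 − $733.68 = $7,172.14
Municipal income tax: $7,172.14 × 0.03 = $215.16
State withholding: $7,172.14 × 0.05 = $358.61
State unemployment insurance (employee share): $7,905.82 × 0.001 = $7.91
Employee stock purchase plan: $7,905.82 × 0.045 = $355.76
Group life insurance premium: $246.75
Total deductions = $81.45 + $652.23 + $215.16 + $358.61 + $7.91 + $355.76 + $246.75 = $1,917.87
Net pay = $7,905.82 − $1,917.87 = $5,987.95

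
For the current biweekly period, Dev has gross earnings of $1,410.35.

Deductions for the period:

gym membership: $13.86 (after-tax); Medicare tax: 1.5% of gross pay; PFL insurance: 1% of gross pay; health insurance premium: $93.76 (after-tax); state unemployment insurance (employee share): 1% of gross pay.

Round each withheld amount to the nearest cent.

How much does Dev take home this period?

$1,253.37

Medicare tax: $1,410.35 × 0.015 = $21.16
PFL insurance: $1,410.35 × 0.01 = $14.10
State unemployment insurance (employee share): $1,410.35 × 0.01 = $14.10
Gym membership: $13.86
Health insurance premium: $93.76
Total deductions = $21.16 + $14.10 + $14.10 + $13.86 + $93.76 = $156.98
Net pay = $1,410.35 − $156.98 = $1,253.37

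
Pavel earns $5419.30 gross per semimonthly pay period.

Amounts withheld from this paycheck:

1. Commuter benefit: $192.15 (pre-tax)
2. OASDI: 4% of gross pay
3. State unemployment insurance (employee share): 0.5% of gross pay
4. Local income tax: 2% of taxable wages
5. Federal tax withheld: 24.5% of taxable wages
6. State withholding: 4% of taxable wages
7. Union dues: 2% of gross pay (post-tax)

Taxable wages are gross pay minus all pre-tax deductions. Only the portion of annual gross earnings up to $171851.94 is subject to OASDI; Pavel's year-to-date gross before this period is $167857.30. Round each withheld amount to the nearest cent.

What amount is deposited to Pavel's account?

Commuter benefit: $192.15
Taxable wages = $5419.30 − $192.15 = $5227.15
Local income tax: $5227.15 × 0.02 = $104.54
State withholding: $5227.15 × 0.04 = $209.09
Federal tax withheld: $5227.15 × 0.245 = $1280.65
State unemployment insurance (employee share): $5419.30 × 0.005 = $27.10
OASDI: only $171851.94 − $167857.30 = $3994.64 of this check is subject → $3994.64 × 0.04 = $159.79
Union dues: $5419.30 × 0.02 = $108.39
Total deductions = $192.15 + $104.54 + $209.09 + $1280.65 + $27.10 + $159.79 + $108.39 = $2081.71
Net pay = $5419.30 − $2081.71 = $3337.59

$3337.59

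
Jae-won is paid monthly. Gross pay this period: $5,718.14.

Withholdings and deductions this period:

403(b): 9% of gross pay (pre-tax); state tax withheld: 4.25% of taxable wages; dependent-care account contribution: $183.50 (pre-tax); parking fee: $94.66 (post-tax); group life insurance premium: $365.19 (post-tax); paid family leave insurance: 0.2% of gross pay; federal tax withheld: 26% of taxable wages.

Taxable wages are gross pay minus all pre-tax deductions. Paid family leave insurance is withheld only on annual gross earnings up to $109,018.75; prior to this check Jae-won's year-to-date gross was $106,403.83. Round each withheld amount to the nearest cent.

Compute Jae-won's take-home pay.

$3,036.38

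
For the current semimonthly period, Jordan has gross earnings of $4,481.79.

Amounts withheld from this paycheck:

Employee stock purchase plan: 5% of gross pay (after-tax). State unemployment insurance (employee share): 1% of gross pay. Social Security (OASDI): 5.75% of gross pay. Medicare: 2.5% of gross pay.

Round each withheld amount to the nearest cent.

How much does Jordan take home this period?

$3,843.14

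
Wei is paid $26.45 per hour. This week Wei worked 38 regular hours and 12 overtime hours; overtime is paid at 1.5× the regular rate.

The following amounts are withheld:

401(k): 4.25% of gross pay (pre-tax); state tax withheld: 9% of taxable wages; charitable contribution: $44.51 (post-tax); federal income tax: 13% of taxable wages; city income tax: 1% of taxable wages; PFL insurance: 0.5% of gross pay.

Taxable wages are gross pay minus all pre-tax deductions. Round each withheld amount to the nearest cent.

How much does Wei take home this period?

$1040.14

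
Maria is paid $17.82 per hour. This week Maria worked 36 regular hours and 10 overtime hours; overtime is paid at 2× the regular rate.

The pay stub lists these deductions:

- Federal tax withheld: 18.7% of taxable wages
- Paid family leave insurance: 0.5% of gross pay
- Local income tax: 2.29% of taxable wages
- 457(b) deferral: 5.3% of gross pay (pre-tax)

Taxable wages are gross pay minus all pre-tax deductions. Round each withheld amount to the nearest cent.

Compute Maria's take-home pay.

Regular pay: 36 × $17.82 = $641.52
Overtime pay: 10 × $17.82 × 2 = $356.40
Gross pay = $641.52 + $356.40 = $997.92
457(b) deferral: $997.92 × 0.053 = $52.89
Taxable wages = $997.92 − $52.89 = $945.03
Federal tax withheld: $945.03 × 0.187 = $176.72
Local income tax: $945.03 × 0.0229 = $21.64
Paid family leave insurance: $997.92 × 0.005 = $4.99
Total deductions = $52.89 + $176.72 + $21.64 + $4.99 = $256.24
Net pay = $997.92 − $256.24 = $741.68

$741.68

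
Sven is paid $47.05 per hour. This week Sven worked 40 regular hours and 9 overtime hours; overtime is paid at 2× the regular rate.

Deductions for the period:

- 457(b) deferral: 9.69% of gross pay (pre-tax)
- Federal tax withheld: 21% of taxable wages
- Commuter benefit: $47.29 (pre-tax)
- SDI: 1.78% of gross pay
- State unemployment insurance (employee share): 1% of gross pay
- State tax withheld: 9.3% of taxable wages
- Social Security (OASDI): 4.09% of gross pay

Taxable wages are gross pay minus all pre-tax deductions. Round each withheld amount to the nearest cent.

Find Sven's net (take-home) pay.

$1,497.30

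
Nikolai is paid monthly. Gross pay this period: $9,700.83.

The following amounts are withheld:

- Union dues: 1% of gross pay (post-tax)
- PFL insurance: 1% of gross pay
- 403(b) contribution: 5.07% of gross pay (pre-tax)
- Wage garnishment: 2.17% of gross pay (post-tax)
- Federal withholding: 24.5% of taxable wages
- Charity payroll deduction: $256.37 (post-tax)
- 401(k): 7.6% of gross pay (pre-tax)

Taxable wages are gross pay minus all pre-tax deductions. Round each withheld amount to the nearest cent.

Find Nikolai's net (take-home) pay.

403(b) contribution: $9,700.83 × 0.0507 = $491.83
401(k): $9,700.83 × 0.076 = $737.26
Pre-tax total = $491.83 + $737.26 = $1,229.09
Taxable wages = $9,700.83 − $1,229.09 = $8,471.74
Federal withholding: $8,471.74 × 0.245 = $2,075.58
PFL insurance: $9,700.83 × 0.01 = $97.01
Union dues: $9,700.83 × 0.01 = $97.01
Charity payroll deduction: $256.37
Wage garnishment: $9,700.83 × 0.0217 = $210.51
Total deductions = $491.83 + $737.26 + $2,075.58 + $97.01 + $97.01 + $256.37 + $210.51 = $3,965.57
Net pay = $9,700.83 − $3,965.57 = $5,735.26

$5,735.26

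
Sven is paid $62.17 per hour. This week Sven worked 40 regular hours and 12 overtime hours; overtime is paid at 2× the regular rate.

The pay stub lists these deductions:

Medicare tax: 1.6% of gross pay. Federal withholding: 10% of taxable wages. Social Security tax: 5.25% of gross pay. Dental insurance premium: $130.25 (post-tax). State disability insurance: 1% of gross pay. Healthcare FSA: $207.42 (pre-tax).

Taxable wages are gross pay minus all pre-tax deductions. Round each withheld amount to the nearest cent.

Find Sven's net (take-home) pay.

$2,951.72

Regular pay: 40 × $62.17 = $2,486.80
Overtime pay: 12 × $62.17 × 2 = $1,492.08
Gross pay = $2,486.80 + $1,492.08 = $3,978.88
Healthcare FSA: $207.42
Taxable wages = $3,978.88 − $207.42 = $3,771.46
Federal withholding: $3,771.46 × 0.1 = $377.15
Medicare tax: $3,978.88 × 0.016 = $63.66
Social Security tax: $3,978.88 × 0.0525 = $208.89
State disability insurance: $3,978.88 × 0.01 = $39.79
Dental insurance premium: $130.25
Total deductions = $207.42 + $377.15 + $63.66 + $208.89 + $39.79 + $130.25 = $1,027.16
Net pay = $3,978.88 − $1,027.16 = $2,951.72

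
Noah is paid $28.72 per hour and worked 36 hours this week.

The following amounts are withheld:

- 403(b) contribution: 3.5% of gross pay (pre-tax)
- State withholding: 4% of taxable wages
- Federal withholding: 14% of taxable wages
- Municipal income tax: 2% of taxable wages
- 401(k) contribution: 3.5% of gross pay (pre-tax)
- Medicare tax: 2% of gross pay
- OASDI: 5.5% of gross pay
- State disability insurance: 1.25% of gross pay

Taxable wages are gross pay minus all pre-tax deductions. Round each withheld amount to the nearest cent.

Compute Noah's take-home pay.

Gross pay: 36 × $28.72 = $1033.92
403(b) contribution: $1033.92 × 0.035 = $36.19
401(k) contribution: $1033.92 × 0.035 = $36.19
Pre-tax total = $36.19 + $36.19 = $72.38
Taxable wages = $1033.92 − $72.38 = $961.54
Federal withholding: $961.54 × 0.14 = $134.62
Municipal income tax: $961.54 × 0.02 = $19.23
State withholding: $961.54 × 0.04 = $38.46
Medicare tax: $1033.92 × 0.02 = $20.68
OASDI: $1033.92 × 0.055 = $56.87
State disability insurance: $1033.92 × 0.0125 = $12.92
Total deductions = $36.19 + $36.19 + $134.62 + $19.23 + $38.46 + $20.68 + $56.87 + $12.92 = $355.16
Net pay = $1033.92 − $355.16 = $678.76

$678.76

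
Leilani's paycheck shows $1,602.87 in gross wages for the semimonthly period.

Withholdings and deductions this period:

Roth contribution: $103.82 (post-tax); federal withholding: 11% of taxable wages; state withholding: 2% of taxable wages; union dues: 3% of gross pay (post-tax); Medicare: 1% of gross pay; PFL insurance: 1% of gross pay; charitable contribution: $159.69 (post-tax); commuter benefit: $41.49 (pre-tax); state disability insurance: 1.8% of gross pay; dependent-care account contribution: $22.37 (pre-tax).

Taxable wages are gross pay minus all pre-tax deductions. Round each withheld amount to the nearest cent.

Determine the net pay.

$966.43

Commuter benefit: $41.49
Dependent-care account contribution: $22.37
Pre-tax total = $41.49 + $22.37 = $63.86
Taxable wages = $1,602.87 − $63.86 = $1,539.01
State withholding: $1,539.01 × 0.02 = $30.78
Federal withholding: $1,539.01 × 0.11 = $169.29
State disability insurance: $1,602.87 × 0.018 = $28.85
Medicare: $1,602.87 × 0.01 = $16.03
PFL insurance: $1,602.87 × 0.01 = $16.03
Roth contribution: $103.82
Charitable contribution: $159.69
Union dues: $1,602.87 × 0.03 = $48.09
Total deductions = $41.49 + $22.37 + $30.78 + $169.29 + $28.85 + $16.03 + $16.03 + $103.82 + $159.69 + $48.09 = $636.44
Net pay = $1,602.87 − $636.44 = $966.43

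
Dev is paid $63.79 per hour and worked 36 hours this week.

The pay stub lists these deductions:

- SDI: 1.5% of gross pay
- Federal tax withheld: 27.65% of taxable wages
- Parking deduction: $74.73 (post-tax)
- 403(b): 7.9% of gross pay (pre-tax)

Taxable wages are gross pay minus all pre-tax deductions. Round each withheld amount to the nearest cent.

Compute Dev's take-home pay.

Gross pay: 36 × $63.79 = $2,296.44
403(b): $2,296.44 × 0.079 = $181.42
Taxable wages = $2,296.44 − $181.42 = $2,115.02
Federal tax withheld: $2,115.02 × 0.2765 = $584.80
SDI: $2,296.44 × 0.015 = $34.45
Parking deduction: $74.73
Total deductions = $181.42 + $584.80 + $34.45 + $74.73 = $875.40
Net pay = $2,296.44 − $875.40 = $1,421.04

$1,421.04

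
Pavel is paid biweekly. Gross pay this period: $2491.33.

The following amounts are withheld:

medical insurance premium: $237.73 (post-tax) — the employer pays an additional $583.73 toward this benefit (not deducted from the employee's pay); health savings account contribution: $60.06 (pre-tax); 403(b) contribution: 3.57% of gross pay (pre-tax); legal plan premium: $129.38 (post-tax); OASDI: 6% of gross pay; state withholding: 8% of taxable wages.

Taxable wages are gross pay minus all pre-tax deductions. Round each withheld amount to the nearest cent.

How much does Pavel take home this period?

403(b) contribution: $2491.33 × 0.0357 = $88.94
Health savings account contribution: $60.06
Pre-tax total = $88.94 + $60.06 = $149.00
Taxable wages = $2491.33 − $149.00 = $2342.33
State withholding: $2342.33 × 0.08 = $187.39
OASDI: $2491.33 × 0.06 = $149.48
Legal plan premium: $129.38
Medical insurance premium: $237.73
(Employer's $583.73 toward medical insurance premium is not withheld from the employee.)
Total deductions = $88.94 + $60.06 + $187.39 + $149.48 + $129.38 + $237.73 = $852.98
Net pay = $2491.33 − $852.98 = $1638.35

$1638.35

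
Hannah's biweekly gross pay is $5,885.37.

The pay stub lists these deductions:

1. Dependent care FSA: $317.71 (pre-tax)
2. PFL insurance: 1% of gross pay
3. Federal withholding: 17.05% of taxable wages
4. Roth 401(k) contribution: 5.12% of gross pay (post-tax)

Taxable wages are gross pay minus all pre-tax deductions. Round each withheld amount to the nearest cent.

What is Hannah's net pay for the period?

$4,258.19

Dependent care FSA: $317.71
Taxable wages = $5,885.37 − $317.71 = $5,567.66
Federal withholding: $5,567.66 × 0.1705 = $949.29
PFL insurance: $5,885.37 × 0.01 = $58.85
Roth 401(k) contribution: $5,885.37 × 0.0512 = $301.33
Total deductions = $317.71 + $949.29 + $58.85 + $301.33 = $1,627.18
Net pay = $5,885.37 − $1,627.18 = $4,258.19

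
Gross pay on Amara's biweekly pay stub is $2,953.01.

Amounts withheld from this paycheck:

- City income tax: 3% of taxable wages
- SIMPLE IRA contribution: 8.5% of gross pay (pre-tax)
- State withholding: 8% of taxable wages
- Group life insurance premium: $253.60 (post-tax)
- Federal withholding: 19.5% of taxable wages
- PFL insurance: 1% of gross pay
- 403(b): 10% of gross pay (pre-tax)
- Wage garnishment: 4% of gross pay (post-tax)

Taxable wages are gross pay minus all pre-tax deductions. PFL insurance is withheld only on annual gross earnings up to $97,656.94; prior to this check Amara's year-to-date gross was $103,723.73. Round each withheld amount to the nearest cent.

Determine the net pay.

$1,300.93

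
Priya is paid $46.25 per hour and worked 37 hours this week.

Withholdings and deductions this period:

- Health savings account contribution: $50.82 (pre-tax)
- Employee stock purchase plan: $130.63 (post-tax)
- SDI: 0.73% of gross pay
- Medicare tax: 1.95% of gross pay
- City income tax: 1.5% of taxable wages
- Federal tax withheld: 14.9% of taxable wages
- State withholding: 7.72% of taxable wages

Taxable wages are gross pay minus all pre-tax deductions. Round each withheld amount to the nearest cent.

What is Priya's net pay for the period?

Gross pay: 37 × $46.25 = $1711.25
Health savings account contribution: $50.82
Taxable wages = $1711.25 − $50.82 = $1660.43
Federal tax withheld: $1660.43 × 0.149 = $247.40
City income tax: $1660.43 × 0.015 = $24.91
State withholding: $1660.43 × 0.0772 = $128.19
Medicare tax: $1711.25 × 0.0195 = $33.37
SDI: $1711.25 × 0.0073 = $12.49
Employee stock purchase plan: $130.63
Total deductions = $50.82 + $247.40 + $24.91 + $128.19 + $33.37 + $12.49 + $130.63 = $627.81
Net pay = $1711.25 − $627.81 = $1083.44

$1083.44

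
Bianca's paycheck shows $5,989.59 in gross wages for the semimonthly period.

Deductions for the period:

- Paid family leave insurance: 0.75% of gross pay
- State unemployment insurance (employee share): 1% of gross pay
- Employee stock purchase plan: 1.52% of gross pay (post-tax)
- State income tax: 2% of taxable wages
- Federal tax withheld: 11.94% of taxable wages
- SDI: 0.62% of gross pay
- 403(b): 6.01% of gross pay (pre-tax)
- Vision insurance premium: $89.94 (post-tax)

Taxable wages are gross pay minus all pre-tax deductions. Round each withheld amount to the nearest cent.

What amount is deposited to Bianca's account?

403(b): $5,989.59 × 0.0601 = $359.97
Taxable wages = $5,989.59 − $359.97 = $5,629.62
Federal tax withheld: $5,629.62 × 0.1194 = $672.18
State income tax: $5,629.62 × 0.02 = $112.59
Paid family leave insurance: $5,989.59 × 0.0075 = $44.92
State unemployment insurance (employee share): $5,989.59 × 0.01 = $59.90
SDI: $5,989.59 × 0.0062 = $37.14
Employee stock purchase plan: $5,989.59 × 0.0152 = $91.04
Vision insurance premium: $89.94
Total deductions = $359.97 + $672.18 + $112.59 + $44.92 + $59.90 + $37.14 + $91.04 + $89.94 = $1,467.68
Net pay = $5,989.59 − $1,467.68 = $4,521.91

$4,521.91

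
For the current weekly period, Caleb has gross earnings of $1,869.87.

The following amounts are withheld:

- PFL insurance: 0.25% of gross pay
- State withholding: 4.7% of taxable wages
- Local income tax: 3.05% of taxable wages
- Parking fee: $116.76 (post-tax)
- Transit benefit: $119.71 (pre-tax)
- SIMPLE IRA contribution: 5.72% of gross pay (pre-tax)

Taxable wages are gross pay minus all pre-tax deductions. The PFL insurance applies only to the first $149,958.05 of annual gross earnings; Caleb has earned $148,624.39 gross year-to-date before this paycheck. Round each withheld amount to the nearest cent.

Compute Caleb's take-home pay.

$1,395.76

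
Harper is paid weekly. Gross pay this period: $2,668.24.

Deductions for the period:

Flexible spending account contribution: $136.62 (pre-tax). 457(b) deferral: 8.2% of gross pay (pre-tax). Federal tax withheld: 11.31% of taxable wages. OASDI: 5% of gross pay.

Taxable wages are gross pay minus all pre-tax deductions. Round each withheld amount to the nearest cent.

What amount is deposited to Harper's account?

$1,917.83

457(b) deferral: $2,668.24 × 0.082 = $218.80
Flexible spending account contribution: $136.62
Pre-tax total = $218.80 + $136.62 = $355.42
Taxable wages = $2,668.24 − $355.42 = $2,312.82
Federal tax withheld: $2,312.82 × 0.1131 = $261.58
OASDI: $2,668.24 × 0.05 = $133.41
Total deductions = $218.80 + $136.62 + $261.58 + $133.41 = $750.41
Net pay = $2,668.24 − $750.41 = $1,917.83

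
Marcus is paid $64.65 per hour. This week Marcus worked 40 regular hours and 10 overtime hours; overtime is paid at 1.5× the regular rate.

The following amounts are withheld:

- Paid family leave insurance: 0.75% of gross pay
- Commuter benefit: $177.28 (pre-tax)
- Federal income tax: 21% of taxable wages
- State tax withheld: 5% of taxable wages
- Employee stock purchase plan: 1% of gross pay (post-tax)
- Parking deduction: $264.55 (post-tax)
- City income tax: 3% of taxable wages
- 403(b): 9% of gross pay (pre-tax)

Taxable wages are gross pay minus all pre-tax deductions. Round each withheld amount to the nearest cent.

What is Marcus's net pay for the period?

$1,844.73

Regular pay: 40 × $64.65 = $2,586.00
Overtime pay: 10 × $64.65 × 1.5 = $969.75
Gross pay = $2,586.00 + $969.75 = $3,555.75
403(b): $3,555.75 × 0.09 = $320.02
Commuter benefit: $177.28
Pre-tax total = $320.02 + $177.28 = $497.30
Taxable wages = $3,555.75 − $497.30 = $3,058.45
State tax withheld: $3,058.45 × 0.05 = $152.92
City income tax: $3,058.45 × 0.03 = $91.75
Federal income tax: $3,058.45 × 0.21 = $642.27
Paid family leave insurance: $3,555.75 × 0.0075 = $26.67
Employee stock purchase plan: $3,555.75 × 0.01 = $35.56
Parking deduction: $264.55
Total deductions = $320.02 + $177.28 + $152.92 + $91.75 + $642.27 + $26.67 + $35.56 + $264.55 = $1,711.02
Net pay = $3,555.75 − $1,711.02 = $1,844.73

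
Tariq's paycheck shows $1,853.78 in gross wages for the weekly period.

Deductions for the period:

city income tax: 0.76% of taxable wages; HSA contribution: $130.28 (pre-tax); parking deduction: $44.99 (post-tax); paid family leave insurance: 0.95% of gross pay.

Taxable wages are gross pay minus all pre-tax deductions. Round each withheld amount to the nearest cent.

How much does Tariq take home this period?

$1,647.80

HSA contribution: $130.28
Taxable wages = $1,853.78 − $130.28 = $1,723.50
City income tax: $1,723.50 × 0.0076 = $13.10
Paid family leave insurance: $1,853.78 × 0.0095 = $17.61
Parking deduction: $44.99
Total deductions = $130.28 + $13.10 + $17.61 + $44.99 = $205.98
Net pay = $1,853.78 − $205.98 = $1,647.80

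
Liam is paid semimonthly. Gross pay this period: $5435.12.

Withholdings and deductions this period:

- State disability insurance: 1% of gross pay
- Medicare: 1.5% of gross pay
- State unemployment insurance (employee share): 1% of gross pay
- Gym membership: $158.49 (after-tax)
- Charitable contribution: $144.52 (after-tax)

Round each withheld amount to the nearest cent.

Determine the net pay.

Medicare: $5435.12 × 0.015 = $81.53
State unemployment insurance (employee share): $5435.12 × 0.01 = $54.35
State disability insurance: $5435.12 × 0.01 = $54.35
Charitable contribution: $144.52
Gym membership: $158.49
Total deductions = $81.53 + $54.35 + $54.35 + $144.52 + $158.49 = $493.24
Net pay = $5435.12 − $493.24 = $4941.88

$4941.88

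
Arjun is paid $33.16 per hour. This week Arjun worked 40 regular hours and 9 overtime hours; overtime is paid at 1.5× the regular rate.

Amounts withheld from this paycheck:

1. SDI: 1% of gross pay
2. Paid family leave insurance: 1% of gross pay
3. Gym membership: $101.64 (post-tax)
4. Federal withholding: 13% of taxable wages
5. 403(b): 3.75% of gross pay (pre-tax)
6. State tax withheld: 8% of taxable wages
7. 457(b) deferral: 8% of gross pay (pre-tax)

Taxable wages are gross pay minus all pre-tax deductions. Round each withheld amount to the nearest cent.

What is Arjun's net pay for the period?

Regular pay: 40 × $33.16 = $1,326.40
Overtime pay: 9 × $33.16 × 1.5 = $447.66
Gross pay = $1,326.40 + $447.66 = $1,774.06
403(b): $1,774.06 × 0.0375 = $66.53
457(b) deferral: $1,774.06 × 0.08 = $141.92
Pre-tax total = $66.53 + $141.92 = $208.45
Taxable wages = $1,774.06 − $208.45 = $1,565.61
State tax withheld: $1,565.61 × 0.08 = $125.25
Federal withholding: $1,565.61 × 0.13 = $203.53
Paid family leave insurance: $1,774.06 × 0.01 = $17.74
SDI: $1,774.06 × 0.01 = $17.74
Gym membership: $101.64
Total deductions = $66.53 + $141.92 + $125.25 + $203.53 + $17.74 + $17.74 + $101.64 = $674.35
Net pay = $1,774.06 − $674.35 = $1,099.71

$1,099.71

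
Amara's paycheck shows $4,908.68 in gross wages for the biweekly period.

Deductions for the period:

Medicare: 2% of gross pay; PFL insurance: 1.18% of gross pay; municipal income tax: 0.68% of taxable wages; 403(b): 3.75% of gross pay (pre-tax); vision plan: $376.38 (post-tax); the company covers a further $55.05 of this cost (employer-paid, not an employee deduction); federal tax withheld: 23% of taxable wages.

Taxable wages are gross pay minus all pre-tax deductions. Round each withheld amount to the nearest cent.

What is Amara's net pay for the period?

403(b): $4,908.68 × 0.0375 = $184.08
Taxable wages = $4,908.68 − $184.08 = $4,724.60
Municipal income tax: $4,724.60 × 0.0068 = $32.13
Federal tax withheld: $4,724.60 × 0.23 = $1,086.66
Medicare: $4,908.68 × 0.02 = $98.17
PFL insurance: $4,908.68 × 0.0118 = $57.92
Vision plan: $376.38
(Employer's $55.05 toward vision plan is not withheld from the employee.)
Total deductions = $184.08 + $32.13 + $1,086.66 + $98.17 + $57.92 + $376.38 = $1,835.34
Net pay = $4,908.68 − $1,835.34 = $3,073.34

$3,073.34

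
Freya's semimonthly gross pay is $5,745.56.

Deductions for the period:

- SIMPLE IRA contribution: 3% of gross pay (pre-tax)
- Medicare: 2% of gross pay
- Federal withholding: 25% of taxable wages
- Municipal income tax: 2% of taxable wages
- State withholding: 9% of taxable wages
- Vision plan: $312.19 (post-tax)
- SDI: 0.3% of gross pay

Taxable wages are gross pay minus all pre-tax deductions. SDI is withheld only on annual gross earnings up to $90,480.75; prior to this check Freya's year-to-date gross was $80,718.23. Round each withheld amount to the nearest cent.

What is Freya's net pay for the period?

SIMPLE IRA contribution: $5,745.56 × 0.03 = $172.37
Taxable wages = $5,745.56 − $172.37 = $5,573.19
Municipal income tax: $5,573.19 × 0.02 = $111.46
Federal withholding: $5,573.19 × 0.25 = $1,393.30
State withholding: $5,573.19 × 0.09 = $501.59
SDI: cap not yet reached, full $5,745.56 is subject → $5,745.56 × 0.003 = $17.24
Medicare: $5,745.56 × 0.02 = $114.91
Vision plan: $312.19
Total deductions = $172.37 + $111.46 + $1,393.30 + $501.59 + $17.24 + $114.91 + $312.19 = $2,623.06
Net pay = $5,745.56 − $2,623.06 = $3,122.50

$3,122.50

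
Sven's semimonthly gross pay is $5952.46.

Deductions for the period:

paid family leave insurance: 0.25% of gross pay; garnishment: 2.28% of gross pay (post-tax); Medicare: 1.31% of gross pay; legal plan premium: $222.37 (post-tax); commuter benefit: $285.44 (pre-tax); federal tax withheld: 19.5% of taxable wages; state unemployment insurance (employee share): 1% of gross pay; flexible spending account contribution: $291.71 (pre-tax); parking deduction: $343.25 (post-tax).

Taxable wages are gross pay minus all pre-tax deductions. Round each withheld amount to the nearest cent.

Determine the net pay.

$3473.40

Flexible spending account contribution: $291.71
Commuter benefit: $285.44
Pre-tax total = $291.71 + $285.44 = $577.15
Taxable wages = $5952.46 − $577.15 = $5375.31
Federal tax withheld: $5375.31 × 0.195 = $1048.19
Paid family leave insurance: $5952.46 × 0.0025 = $14.88
State unemployment insurance (employee share): $5952.46 × 0.01 = $59.52
Medicare: $5952.46 × 0.0131 = $77.98
Parking deduction: $343.25
Legal plan premium: $222.37
Garnishment: $5952.46 × 0.0228 = $135.72
Total deductions = $291.71 + $285.44 + $1048.19 + $14.88 + $59.52 + $77.98 + $343.25 + $222.37 + $135.72 = $2479.06
Net pay = $5952.46 − $2479.06 = $3473.40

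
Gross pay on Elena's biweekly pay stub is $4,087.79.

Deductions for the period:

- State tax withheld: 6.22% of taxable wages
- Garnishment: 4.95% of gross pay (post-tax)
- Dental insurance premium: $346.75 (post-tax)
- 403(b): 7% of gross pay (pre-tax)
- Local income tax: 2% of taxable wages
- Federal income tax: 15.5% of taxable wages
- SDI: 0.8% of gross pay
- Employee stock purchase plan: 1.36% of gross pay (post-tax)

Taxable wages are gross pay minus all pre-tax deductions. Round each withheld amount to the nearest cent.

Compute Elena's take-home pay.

403(b): $4,087.79 × 0.07 = $286.15
Taxable wages = $4,087.79 − $286.15 = $3,801.64
State tax withheld: $3,801.64 × 0.0622 = $236.46
Federal income tax: $3,801.64 × 0.155 = $589.25
Local income tax: $3,801.64 × 0.02 = $76.03
SDI: $4,087.79 × 0.008 = $32.70
Garnishment: $4,087.79 × 0.0495 = $202.35
Employee stock purchase plan: $4,087.79 × 0.0136 = $55.59
Dental insurance premium: $346.75
Total deductions = $286.15 + $236.46 + $589.25 + $76.03 + $32.70 + $202.35 + $55.59 + $346.75 = $1,825.28
Net pay = $4,087.79 − $1,825.28 = $2,262.51

$2,262.51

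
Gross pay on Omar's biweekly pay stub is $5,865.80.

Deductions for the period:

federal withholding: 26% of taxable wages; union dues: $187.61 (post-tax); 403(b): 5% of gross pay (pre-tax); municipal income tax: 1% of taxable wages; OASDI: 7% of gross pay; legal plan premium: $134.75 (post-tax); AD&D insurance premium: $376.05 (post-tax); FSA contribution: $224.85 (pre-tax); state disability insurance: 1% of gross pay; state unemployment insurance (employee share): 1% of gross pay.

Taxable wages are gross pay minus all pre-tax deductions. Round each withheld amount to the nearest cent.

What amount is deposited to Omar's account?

$2,677.45

403(b): $5,865.80 × 0.05 = $293.29
FSA contribution: $224.85
Pre-tax total = $293.29 + $224.85 = $518.14
Taxable wages = $5,865.80 − $518.14 = $5,347.66
Federal withholding: $5,347.66 × 0.26 = $1,390.39
Municipal income tax: $5,347.66 × 0.01 = $53.48
State disability insurance: $5,865.80 × 0.01 = $58.66
State unemployment insurance (employee share): $5,865.80 × 0.01 = $58.66
OASDI: $5,865.80 × 0.07 = $410.61
Union dues: $187.61
Legal plan premium: $134.75
AD&D insurance premium: $376.05
Total deductions = $293.29 + $224.85 + $1,390.39 + $53.48 + $58.66 + $58.66 + $410.61 + $187.61 + $134.75 + $376.05 = $3,188.35
Net pay = $5,865.80 − $3,188.35 = $2,677.45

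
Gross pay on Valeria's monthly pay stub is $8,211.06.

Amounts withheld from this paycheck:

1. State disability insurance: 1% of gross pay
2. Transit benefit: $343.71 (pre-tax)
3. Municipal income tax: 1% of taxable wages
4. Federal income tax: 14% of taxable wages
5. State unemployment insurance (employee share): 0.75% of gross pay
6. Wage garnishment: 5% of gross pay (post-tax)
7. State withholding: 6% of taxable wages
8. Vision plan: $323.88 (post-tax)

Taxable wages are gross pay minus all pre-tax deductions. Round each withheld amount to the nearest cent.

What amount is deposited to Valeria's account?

Transit benefit: $343.71
Taxable wages = $8,211.06 − $343.71 = $7,867.35
Municipal income tax: $7,867.35 × 0.01 = $78.67
Federal income tax: $7,867.35 × 0.14 = $1,101.43
State withholding: $7,867.35 × 0.06 = $472.04
State disability insurance: $8,211.06 × 0.01 = $82.11
State unemployment insurance (employee share): $8,211.06 × 0.0075 = $61.58
Vision plan: $323.88
Wage garnishment: $8,211.06 × 0.05 = $410.55
Total deductions = $343.71 + $78.67 + $1,101.43 + $472.04 + $82.11 + $61.58 + $323.88 + $410.55 = $2,873.97
Net pay = $8,211.06 − $2,873.97 = $5,337.09

$5,337.09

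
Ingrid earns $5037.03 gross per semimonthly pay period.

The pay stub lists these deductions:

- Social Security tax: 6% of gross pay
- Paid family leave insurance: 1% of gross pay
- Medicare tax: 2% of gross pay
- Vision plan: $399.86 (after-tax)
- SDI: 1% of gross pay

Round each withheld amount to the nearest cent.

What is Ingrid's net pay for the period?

$4133.47

Social Security tax: $5037.03 × 0.06 = $302.22
SDI: $5037.03 × 0.01 = $50.37
Medicare tax: $5037.03 × 0.02 = $100.74
Paid family leave insurance: $5037.03 × 0.01 = $50.37
Vision plan: $399.86
Total deductions = $302.22 + $50.37 + $100.74 + $50.37 + $399.86 = $903.56
Net pay = $5037.03 − $903.56 = $4133.47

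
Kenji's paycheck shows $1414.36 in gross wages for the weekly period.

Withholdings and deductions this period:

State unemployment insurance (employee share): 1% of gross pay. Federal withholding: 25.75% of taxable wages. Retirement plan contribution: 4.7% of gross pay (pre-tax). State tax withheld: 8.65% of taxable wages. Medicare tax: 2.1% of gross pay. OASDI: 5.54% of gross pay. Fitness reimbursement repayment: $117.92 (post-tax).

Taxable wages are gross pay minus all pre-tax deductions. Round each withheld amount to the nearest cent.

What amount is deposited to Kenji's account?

$644.10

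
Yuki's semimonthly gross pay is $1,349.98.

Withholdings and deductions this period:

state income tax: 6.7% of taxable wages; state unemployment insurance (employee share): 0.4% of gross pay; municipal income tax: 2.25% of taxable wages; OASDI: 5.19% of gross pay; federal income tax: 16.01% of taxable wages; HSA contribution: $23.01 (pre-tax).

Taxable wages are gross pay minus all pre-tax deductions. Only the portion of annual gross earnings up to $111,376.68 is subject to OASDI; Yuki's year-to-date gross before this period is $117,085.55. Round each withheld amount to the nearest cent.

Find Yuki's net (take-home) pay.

HSA contribution: $23.01
Taxable wages = $1,349.98 − $23.01 = $1,326.97
Municipal income tax: $1,326.97 × 0.0225 = $29.86
Federal income tax: $1,326.97 × 0.1601 = $212.45
State income tax: $1,326.97 × 0.067 = $88.91
State unemployment insurance (employee share): $1,349.98 × 0.004 = $5.40
OASDI: annual cap $111,376.68 already reached (YTD $117,085.55), so $0.00
Total deductions = $23.01 + $29.86 + $212.45 + $88.91 + $5.40 + $0.00 = $359.63
Net pay = $1,349.98 − $359.63 = $990.35

$990.35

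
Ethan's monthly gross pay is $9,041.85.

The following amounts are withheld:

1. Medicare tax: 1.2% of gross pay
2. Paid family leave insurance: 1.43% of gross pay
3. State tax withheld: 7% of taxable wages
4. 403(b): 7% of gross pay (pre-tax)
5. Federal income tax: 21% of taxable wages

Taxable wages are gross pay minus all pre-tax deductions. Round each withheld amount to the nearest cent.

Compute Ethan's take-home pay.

403(b): $9,041.85 × 0.07 = $632.93
Taxable wages = $9,041.85 − $632.93 = $8,408.92
State tax withheld: $8,408.92 × 0.07 = $588.62
Federal income tax: $8,408.92 × 0.21 = $1,765.87
Paid family leave insurance: $9,041.85 × 0.0143 = $129.30
Medicare tax: $9,041.85 × 0.012 = $108.50
Total deductions = $632.93 + $588.62 + $1,765.87 + $129.30 + $108.50 = $3,225.22
Net pay = $9,041.85 − $3,225.22 = $5,816.63

$5,816.63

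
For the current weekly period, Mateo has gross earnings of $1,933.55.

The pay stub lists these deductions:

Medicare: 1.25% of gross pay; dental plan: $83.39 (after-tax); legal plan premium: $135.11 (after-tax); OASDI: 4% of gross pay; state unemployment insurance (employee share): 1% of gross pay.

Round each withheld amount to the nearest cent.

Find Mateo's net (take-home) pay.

$1,594.20

OASDI: $1,933.55 × 0.04 = $77.34
State unemployment insurance (employee share): $1,933.55 × 0.01 = $19.34
Medicare: $1,933.55 × 0.0125 = $24.17
Legal plan premium: $135.11
Dental plan: $83.39
Total deductions = $77.34 + $19.34 + $24.17 + $135.11 + $83.39 = $339.35
Net pay = $1,933.55 − $339.35 = $1,594.20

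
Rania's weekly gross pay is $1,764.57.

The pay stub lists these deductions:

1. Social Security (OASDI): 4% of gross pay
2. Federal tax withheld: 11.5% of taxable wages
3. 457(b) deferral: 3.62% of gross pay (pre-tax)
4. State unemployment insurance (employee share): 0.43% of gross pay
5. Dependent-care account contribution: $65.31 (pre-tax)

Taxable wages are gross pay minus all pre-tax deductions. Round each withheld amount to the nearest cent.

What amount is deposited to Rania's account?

$1,369.14

457(b) deferral: $1,764.57 × 0.0362 = $63.88
Dependent-care account contribution: $65.31
Pre-tax total = $63.88 + $65.31 = $129.19
Taxable wages = $1,764.57 − $129.19 = $1,635.38
Federal tax withheld: $1,635.38 × 0.115 = $188.07
State unemployment insurance (employee share): $1,764.57 × 0.0043 = $7.59
Social Security (OASDI): $1,764.57 × 0.04 = $70.58
Total deductions = $63.88 + $65.31 + $188.07 + $7.59 + $70.58 = $395.43
Net pay = $1,764.57 − $395.43 = $1,369.14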